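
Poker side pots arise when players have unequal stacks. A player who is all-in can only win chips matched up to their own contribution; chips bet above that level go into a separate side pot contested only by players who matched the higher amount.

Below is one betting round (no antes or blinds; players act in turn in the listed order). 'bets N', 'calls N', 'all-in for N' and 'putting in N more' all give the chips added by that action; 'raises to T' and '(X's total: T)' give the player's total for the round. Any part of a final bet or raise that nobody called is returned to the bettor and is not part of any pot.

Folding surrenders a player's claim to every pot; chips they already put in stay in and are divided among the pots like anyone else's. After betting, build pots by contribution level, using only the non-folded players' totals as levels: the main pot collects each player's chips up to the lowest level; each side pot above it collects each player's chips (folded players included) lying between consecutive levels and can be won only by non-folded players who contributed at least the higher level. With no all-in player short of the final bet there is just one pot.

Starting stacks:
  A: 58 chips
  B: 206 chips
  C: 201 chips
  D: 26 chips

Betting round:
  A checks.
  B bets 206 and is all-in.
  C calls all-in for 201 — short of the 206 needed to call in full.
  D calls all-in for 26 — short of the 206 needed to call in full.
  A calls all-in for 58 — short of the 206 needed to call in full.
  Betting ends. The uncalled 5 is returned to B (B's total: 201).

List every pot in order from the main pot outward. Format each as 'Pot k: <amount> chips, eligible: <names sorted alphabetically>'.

Contributions (after 5 returned to B): A=58, B=201, C=201, D=26
Pot levels (distinct totals of non-folded players): 26, 58, 201
Layer 1-26: 26 each from A, B, C, D = 26*4 = 104 chips; eligible A, B, C, D
Layer 27-58: 32 each from A, B, C = 32*3 = 96 chips; eligible A, B, C
Layer 59-201: 143 each from B, C = 143*2 = 286 chips; eligible B, C

Pot 1: 104 chips, eligible: A, B, C, D
Pot 2: 96 chips, eligible: A, B, C
Pot 3: 286 chips, eligible: B, C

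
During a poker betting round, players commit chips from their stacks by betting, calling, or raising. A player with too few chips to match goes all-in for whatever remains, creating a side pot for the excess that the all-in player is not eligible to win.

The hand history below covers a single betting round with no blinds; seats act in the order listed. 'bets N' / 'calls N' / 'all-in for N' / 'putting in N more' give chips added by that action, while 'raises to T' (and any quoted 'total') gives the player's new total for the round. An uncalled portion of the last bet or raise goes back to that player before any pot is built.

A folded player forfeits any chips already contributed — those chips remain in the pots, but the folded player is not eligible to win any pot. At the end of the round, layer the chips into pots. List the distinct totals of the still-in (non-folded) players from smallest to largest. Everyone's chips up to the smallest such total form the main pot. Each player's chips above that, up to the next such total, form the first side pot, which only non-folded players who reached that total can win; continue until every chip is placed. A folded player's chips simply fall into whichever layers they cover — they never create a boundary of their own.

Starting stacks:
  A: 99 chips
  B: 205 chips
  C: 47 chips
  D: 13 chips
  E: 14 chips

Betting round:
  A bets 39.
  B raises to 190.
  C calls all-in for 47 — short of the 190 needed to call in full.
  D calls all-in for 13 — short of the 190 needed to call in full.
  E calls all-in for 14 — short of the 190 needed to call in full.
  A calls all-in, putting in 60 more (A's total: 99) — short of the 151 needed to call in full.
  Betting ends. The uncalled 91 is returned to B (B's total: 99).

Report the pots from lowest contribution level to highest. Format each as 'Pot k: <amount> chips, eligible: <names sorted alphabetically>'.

Pot 1: 65 chips, eligible: A, B, C, D, E
Pot 2: 4 chips, eligible: A, B, C, E
Pot 3: 99 chips, eligible: A, B, C
Pot 4: 104 chips, eligible: A, B

Derivation:
Contributions (after 91 returned to B): A=99, B=99, C=47, D=13, E=14
Pot levels (distinct totals of non-folded players): 13, 14, 47, 99
Layer 1-13: 13 each from A, B, C, D, E = 13*5 = 65 chips; eligible A, B, C, D, E
Layer 14-14: 1 each from A, B, C, E = 1*4 = 4 chips; eligible A, B, C, E
Layer 15-47: 33 each from A, B, C = 33*3 = 99 chips; eligible A, B, C
Layer 48-99: 52 each from A, B = 52*2 = 104 chips; eligible A, B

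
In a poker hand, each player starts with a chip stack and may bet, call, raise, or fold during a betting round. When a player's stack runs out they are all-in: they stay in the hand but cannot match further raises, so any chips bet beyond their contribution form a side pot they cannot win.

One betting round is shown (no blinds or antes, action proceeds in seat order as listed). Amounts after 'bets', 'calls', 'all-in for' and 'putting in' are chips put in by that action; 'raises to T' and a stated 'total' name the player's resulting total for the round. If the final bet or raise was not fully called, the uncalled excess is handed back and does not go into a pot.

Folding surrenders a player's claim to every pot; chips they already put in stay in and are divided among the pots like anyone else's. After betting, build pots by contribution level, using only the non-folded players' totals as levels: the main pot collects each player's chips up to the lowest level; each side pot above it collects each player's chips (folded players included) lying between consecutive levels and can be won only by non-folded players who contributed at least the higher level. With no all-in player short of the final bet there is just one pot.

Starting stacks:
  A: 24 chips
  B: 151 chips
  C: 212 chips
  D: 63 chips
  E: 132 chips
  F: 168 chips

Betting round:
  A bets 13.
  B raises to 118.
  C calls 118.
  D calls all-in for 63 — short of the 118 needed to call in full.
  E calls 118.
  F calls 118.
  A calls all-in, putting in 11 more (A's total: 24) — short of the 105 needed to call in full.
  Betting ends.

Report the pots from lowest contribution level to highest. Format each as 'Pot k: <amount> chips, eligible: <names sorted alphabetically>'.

Pot 1: 144 chips, eligible: A, B, C, D, E, F
Pot 2: 195 chips, eligible: B, C, D, E, F
Pot 3: 220 chips, eligible: B, C, E, F

Derivation:
Contributions: A=24, B=118, C=118, D=63, E=118, F=118
Pot levels (distinct totals of non-folded players): 24, 63, 118
Layer 1-24: 24 each from A, B, C, D, E, F = 24*6 = 144 chips; eligible A, B, C, D, E, F
Layer 25-63: 39 each from B, C, D, E, F = 39*5 = 195 chips; eligible B, C, D, E, F
Layer 64-118: 55 each from B, C, E, F = 55*4 = 220 chips; eligible B, C, E, F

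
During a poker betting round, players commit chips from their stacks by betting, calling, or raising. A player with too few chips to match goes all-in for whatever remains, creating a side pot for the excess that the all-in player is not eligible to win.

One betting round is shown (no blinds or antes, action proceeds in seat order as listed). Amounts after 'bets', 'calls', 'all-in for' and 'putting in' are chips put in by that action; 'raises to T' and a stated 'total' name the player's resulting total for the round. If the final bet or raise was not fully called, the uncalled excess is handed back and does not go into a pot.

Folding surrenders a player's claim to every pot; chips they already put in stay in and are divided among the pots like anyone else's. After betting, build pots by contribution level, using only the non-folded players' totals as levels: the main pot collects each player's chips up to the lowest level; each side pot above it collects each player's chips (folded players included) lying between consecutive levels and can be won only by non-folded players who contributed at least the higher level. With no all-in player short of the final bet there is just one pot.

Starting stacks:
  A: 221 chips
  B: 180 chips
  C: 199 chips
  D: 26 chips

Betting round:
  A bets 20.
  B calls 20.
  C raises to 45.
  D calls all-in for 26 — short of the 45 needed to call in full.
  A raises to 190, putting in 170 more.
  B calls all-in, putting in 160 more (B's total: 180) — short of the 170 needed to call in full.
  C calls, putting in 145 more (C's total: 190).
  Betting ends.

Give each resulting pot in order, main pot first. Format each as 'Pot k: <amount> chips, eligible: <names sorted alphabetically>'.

Pot 1: 104 chips, eligible: A, B, C, D
Pot 2: 462 chips, eligible: A, B, C
Pot 3: 20 chips, eligible: A, C

Derivation:
Contributions: A=190, B=180, C=190, D=26
Pot levels (distinct totals of non-folded players): 26, 180, 190
Layer 1-26: 26 each from A, B, C, D = 26*4 = 104 chips; eligible A, B, C, D
Layer 27-180: 154 each from A, B, C = 154*3 = 462 chips; eligible A, B, C
Layer 181-190: 10 each from A, C = 10*2 = 20 chips; eligible A, C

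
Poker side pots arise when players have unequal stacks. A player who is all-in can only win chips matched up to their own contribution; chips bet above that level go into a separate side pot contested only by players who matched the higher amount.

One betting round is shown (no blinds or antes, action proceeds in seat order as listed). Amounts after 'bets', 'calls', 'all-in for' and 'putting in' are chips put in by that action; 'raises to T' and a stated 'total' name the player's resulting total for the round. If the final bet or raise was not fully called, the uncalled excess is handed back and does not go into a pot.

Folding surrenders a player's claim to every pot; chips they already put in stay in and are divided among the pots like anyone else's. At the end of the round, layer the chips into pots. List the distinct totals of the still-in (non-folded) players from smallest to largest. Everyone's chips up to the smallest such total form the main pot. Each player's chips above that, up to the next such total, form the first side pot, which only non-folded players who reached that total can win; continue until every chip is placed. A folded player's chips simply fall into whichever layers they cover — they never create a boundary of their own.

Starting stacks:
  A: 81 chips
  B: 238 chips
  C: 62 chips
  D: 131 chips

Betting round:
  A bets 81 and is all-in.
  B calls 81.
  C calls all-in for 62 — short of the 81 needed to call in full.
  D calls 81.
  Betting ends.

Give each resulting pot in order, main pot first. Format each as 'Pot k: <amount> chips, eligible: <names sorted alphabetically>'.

Pot 1: 248 chips, eligible: A, B, C, D
Pot 2: 57 chips, eligible: A, B, D

Derivation:
Contributions: A=81, B=81, C=62, D=81
Pot levels (distinct totals of non-folded players): 62, 81
Layer 1-62: 62 each from A, B, C, D = 62*4 = 248 chips; eligible A, B, C, D
Layer 63-81: 19 each from A, B, D = 19*3 = 57 chips; eligible A, B, D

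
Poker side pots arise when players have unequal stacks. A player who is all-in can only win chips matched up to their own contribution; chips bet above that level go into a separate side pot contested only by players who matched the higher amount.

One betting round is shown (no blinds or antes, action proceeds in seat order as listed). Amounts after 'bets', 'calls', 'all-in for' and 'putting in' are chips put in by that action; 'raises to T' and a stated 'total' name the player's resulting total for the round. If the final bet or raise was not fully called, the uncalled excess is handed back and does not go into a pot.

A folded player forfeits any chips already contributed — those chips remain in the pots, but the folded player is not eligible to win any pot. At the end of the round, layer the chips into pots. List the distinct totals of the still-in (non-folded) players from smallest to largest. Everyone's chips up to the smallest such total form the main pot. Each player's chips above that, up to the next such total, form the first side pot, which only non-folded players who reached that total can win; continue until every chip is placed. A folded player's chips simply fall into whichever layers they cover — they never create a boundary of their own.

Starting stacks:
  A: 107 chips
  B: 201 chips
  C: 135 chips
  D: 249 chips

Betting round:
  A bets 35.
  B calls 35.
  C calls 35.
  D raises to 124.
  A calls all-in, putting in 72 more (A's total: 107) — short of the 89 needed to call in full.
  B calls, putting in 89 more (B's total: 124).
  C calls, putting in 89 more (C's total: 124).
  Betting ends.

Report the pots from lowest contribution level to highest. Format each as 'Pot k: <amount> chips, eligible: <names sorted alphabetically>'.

Contributions: A=107, B=124, C=124, D=124
Pot levels (distinct totals of non-folded players): 107, 124
Layer 1-107: 107 each from A, B, C, D = 107*4 = 428 chips; eligible A, B, C, D
Layer 108-124: 17 each from B, C, D = 17*3 = 51 chips; eligible B, C, D

Pot 1: 428 chips, eligible: A, B, C, D
Pot 2: 51 chips, eligible: B, C, D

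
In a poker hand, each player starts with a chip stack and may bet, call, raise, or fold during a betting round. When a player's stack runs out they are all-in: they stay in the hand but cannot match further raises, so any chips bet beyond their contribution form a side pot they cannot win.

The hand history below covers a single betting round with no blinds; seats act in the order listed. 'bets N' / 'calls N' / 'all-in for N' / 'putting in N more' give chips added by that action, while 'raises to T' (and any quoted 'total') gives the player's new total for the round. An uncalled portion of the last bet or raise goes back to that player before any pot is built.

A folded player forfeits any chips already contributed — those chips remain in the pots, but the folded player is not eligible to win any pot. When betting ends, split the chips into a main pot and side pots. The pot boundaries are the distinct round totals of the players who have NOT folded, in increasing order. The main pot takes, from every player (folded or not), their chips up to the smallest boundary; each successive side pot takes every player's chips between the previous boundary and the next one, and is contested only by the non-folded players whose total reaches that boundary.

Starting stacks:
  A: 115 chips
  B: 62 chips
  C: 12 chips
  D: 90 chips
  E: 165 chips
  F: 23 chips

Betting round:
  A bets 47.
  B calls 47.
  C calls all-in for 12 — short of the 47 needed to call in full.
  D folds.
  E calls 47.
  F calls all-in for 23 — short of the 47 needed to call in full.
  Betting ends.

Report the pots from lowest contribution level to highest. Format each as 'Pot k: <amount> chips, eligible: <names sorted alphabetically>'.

Contributions: A=47, B=47, C=12, E=47, F=23
Folded: D
Pot levels (distinct totals of non-folded players): 12, 23, 47
Layer 1-12: 12 each from A, B, C, E, F = 12*5 = 60 chips; eligible A, B, C, E, F
Layer 13-23: 11 each from A, B, E, F = 11*4 = 44 chips; eligible A, B, E, F
Layer 24-47: 24 each from A, B, E = 24*3 = 72 chips; eligible A, B, E

Pot 1: 60 chips, eligible: A, B, C, E, F
Pot 2: 44 chips, eligible: A, B, E, F
Pot 3: 72 chips, eligible: A, B, E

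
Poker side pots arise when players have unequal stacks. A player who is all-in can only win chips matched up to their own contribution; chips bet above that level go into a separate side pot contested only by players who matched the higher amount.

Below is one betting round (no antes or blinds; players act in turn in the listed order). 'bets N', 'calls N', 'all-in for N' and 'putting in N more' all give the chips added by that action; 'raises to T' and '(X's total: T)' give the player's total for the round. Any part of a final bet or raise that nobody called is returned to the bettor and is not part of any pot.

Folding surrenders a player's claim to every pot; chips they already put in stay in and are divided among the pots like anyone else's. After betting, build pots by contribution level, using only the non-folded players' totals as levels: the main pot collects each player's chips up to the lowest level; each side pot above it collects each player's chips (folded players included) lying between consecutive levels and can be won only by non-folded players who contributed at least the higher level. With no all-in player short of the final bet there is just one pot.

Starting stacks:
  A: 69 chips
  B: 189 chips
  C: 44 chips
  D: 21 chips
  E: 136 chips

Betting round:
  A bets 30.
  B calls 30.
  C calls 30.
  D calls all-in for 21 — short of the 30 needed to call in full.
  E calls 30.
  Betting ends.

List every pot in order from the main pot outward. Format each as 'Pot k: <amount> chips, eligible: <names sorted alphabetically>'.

Contributions: A=30, B=30, C=30, D=21, E=30
Pot levels (distinct totals of non-folded players): 21, 30
Layer 1-21: 21 each from A, B, C, D, E = 21*5 = 105 chips; eligible A, B, C, D, E
Layer 22-30: 9 each from A, B, C, E = 9*4 = 36 chips; eligible A, B, C, E

Pot 1: 105 chips, eligible: A, B, C, D, E
Pot 2: 36 chips, eligible: A, B, C, E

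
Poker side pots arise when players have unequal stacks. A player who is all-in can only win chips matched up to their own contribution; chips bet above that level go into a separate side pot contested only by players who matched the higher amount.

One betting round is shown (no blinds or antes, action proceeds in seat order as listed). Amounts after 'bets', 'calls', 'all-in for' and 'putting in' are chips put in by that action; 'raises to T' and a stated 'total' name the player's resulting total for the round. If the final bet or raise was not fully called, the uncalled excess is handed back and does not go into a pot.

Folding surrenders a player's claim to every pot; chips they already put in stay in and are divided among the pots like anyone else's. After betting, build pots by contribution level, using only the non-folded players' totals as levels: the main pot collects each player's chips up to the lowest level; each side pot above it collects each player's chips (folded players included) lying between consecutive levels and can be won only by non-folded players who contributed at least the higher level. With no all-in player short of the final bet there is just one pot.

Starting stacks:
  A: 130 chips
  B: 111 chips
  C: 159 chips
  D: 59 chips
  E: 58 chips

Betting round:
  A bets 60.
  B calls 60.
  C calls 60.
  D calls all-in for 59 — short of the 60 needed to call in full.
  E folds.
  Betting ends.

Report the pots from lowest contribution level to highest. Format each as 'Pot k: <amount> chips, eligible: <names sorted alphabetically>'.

Pot 1: 236 chips, eligible: A, B, C, D
Pot 2: 3 chips, eligible: A, B, C

Derivation:
Contributions: A=60, B=60, C=60, D=59
Folded: E
Pot levels (distinct totals of non-folded players): 59, 60
Layer 1-59: 59 each from A, B, C, D = 59*4 = 236 chips; eligible A, B, C, D
Layer 60-60: 1 each from A, B, C = 1*3 = 3 chips; eligible A, B, C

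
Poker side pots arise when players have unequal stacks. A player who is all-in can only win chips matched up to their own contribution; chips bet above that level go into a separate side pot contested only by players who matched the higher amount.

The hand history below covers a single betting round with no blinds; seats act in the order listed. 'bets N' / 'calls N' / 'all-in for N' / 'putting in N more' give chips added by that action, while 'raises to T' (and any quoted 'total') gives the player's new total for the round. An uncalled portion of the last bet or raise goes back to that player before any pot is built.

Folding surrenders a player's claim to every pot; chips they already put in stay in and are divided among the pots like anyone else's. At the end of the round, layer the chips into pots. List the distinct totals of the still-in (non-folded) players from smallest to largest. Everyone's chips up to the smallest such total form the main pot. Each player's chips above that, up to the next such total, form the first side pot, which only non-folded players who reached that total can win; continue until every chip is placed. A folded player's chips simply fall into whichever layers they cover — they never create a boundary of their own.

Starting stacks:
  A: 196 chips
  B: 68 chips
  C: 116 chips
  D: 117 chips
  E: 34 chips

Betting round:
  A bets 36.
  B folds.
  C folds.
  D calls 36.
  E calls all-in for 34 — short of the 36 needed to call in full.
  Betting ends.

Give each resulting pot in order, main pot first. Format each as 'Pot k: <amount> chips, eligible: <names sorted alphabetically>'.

Contributions: A=36, D=36, E=34
Folded: B, C
Pot levels (distinct totals of non-folded players): 34, 36
Layer 1-34: 34 each from A, D, E = 34*3 = 102 chips; eligible A, D, E
Layer 35-36: 2 each from A, D = 2*2 = 4 chips; eligible A, D

Pot 1: 102 chips, eligible: A, D, E
Pot 2: 4 chips, eligible: A, D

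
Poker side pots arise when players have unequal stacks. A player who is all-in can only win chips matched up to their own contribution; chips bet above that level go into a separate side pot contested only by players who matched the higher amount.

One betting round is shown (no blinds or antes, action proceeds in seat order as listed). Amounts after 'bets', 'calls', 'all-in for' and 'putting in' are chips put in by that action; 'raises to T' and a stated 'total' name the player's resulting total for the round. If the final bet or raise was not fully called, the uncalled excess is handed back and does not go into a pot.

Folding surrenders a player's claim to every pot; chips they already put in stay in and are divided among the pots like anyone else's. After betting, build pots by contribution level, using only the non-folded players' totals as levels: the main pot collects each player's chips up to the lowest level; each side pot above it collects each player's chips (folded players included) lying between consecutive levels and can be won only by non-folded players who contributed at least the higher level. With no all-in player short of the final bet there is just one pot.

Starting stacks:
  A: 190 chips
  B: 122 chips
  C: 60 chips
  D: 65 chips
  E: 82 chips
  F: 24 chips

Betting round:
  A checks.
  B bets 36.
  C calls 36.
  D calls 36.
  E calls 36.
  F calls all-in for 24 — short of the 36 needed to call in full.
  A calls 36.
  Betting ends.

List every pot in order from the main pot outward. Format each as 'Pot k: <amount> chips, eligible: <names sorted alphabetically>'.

Pot 1: 144 chips, eligible: A, B, C, D, E, F
Pot 2: 60 chips, eligible: A, B, C, D, E

Derivation:
Contributions: A=36, B=36, C=36, D=36, E=36, F=24
Pot levels (distinct totals of non-folded players): 24, 36
Layer 1-24: 24 each from A, B, C, D, E, F = 24*6 = 144 chips; eligible A, B, C, D, E, F
Layer 25-36: 12 each from A, B, C, D, E = 12*5 = 60 chips; eligible A, B, C, D, E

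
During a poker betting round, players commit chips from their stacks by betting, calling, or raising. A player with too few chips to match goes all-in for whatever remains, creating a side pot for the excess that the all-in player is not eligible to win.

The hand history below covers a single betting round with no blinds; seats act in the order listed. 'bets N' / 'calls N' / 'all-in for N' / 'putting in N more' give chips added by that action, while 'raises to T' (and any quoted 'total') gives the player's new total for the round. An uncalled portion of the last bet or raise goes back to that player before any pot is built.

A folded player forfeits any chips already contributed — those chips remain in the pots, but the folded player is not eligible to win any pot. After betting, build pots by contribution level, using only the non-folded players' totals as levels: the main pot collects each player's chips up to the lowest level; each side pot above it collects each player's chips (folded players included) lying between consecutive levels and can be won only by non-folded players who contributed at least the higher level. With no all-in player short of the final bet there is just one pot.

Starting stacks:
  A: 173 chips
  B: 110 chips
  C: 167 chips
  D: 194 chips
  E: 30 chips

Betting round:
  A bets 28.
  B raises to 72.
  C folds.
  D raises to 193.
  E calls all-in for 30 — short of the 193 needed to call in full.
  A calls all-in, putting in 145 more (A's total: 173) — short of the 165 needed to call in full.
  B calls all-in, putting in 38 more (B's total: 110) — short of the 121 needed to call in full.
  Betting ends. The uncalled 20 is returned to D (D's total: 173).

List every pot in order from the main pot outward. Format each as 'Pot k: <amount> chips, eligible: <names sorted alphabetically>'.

Pot 1: 120 chips, eligible: A, B, D, E
Pot 2: 240 chips, eligible: A, B, D
Pot 3: 126 chips, eligible: A, D

Derivation:
Contributions (after 20 returned to D): A=173, B=110, D=173, E=30
Folded: C
Pot levels (distinct totals of non-folded players): 30, 110, 173
Layer 1-30: 30 each from A, B, D, E = 30*4 = 120 chips; eligible A, B, D, E
Layer 31-110: 80 each from A, B, D = 80*3 = 240 chips; eligible A, B, D
Layer 111-173: 63 each from A, D = 63*2 = 126 chips; eligible A, D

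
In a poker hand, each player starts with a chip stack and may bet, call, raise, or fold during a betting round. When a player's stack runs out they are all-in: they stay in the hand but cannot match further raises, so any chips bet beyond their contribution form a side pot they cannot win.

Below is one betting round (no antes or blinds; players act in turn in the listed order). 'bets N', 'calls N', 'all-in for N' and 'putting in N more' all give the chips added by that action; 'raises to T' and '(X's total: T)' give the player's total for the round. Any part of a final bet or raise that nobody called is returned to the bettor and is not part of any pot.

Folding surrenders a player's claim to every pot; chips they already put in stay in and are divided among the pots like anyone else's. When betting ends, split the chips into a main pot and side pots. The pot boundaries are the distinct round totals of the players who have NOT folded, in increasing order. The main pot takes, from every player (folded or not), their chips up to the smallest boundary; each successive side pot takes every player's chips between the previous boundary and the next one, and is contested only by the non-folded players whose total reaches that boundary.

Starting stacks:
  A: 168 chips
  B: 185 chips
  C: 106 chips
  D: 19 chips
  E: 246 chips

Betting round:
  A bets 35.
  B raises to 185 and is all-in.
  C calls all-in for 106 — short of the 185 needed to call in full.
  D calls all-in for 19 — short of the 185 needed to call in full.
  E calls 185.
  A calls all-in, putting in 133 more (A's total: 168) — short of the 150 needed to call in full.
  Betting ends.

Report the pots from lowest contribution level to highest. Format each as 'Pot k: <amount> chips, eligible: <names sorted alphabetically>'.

Pot 1: 95 chips, eligible: A, B, C, D, E
Pot 2: 348 chips, eligible: A, B, C, E
Pot 3: 186 chips, eligible: A, B, E
Pot 4: 34 chips, eligible: B, E

Derivation:
Contributions: A=168, B=185, C=106, D=19, E=185
Pot levels (distinct totals of non-folded players): 19, 106, 168, 185
Layer 1-19: 19 each from A, B, C, D, E = 19*5 = 95 chips; eligible A, B, C, D, E
Layer 20-106: 87 each from A, B, C, E = 87*4 = 348 chips; eligible A, B, C, E
Layer 107-168: 62 each from A, B, E = 62*3 = 186 chips; eligible A, B, E
Layer 169-185: 17 each from B, E = 17*2 = 34 chips; eligible B, E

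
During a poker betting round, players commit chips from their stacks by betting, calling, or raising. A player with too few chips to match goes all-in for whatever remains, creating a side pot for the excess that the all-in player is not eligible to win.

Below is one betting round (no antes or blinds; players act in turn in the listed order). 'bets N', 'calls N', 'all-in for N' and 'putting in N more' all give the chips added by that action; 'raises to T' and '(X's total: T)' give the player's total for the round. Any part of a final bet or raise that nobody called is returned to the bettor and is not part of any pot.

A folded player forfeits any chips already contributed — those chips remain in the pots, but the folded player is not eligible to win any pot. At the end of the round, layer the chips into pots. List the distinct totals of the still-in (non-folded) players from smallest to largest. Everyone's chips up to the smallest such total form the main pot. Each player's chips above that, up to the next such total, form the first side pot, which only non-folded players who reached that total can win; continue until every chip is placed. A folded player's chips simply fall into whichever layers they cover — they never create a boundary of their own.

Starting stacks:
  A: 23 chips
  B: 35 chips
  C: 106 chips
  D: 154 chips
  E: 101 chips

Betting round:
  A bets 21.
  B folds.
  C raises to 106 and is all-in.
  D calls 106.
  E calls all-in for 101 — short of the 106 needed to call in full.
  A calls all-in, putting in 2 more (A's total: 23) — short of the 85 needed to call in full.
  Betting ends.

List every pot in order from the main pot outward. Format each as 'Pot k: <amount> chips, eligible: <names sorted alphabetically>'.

Contributions: A=23, C=106, D=106, E=101
Folded: B
Pot levels (distinct totals of non-folded players): 23, 101, 106
Layer 1-23: 23 each from A, C, D, E = 23*4 = 92 chips; eligible A, C, D, E
Layer 24-101: 78 each from C, D, E = 78*3 = 234 chips; eligible C, D, E
Layer 102-106: 5 each from C, D = 5*2 = 10 chips; eligible C, D

Pot 1: 92 chips, eligible: A, C, D, E
Pot 2: 234 chips, eligible: C, D, E
Pot 3: 10 chips, eligible: C, D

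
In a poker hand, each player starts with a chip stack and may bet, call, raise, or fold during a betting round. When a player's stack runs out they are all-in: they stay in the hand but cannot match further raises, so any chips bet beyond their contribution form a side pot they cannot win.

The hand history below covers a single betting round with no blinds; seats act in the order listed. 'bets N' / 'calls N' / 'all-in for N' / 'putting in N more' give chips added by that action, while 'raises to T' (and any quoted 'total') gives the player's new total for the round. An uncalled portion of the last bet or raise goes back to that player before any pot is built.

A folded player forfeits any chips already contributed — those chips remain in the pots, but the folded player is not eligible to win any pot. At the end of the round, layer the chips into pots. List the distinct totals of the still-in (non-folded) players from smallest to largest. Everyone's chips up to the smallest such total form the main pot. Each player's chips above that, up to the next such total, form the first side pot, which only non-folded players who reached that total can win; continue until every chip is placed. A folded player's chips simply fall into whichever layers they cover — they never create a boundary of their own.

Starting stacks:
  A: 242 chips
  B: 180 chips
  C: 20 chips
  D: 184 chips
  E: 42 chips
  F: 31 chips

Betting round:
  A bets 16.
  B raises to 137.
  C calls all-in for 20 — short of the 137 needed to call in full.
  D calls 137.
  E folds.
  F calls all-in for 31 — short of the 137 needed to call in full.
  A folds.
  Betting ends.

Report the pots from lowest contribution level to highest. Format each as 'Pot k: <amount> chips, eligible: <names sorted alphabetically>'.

Contributions: A=16, B=137, C=20, D=137, F=31
Folded: A, E
Pot levels (distinct totals of non-folded players): 20, 31, 137
Layer 1-20: A 16 + B 20 + C 20 + D 20 + F 20 = 96 chips; eligible B, C, D, F
Layer 21-31: 11 each from B, D, F = 11*3 = 33 chips; eligible B, D, F
Layer 32-137: 106 each from B, D = 106*2 = 212 chips; eligible B, D

Pot 1: 96 chips, eligible: B, C, D, F
Pot 2: 33 chips, eligible: B, D, F
Pot 3: 212 chips, eligible: B, D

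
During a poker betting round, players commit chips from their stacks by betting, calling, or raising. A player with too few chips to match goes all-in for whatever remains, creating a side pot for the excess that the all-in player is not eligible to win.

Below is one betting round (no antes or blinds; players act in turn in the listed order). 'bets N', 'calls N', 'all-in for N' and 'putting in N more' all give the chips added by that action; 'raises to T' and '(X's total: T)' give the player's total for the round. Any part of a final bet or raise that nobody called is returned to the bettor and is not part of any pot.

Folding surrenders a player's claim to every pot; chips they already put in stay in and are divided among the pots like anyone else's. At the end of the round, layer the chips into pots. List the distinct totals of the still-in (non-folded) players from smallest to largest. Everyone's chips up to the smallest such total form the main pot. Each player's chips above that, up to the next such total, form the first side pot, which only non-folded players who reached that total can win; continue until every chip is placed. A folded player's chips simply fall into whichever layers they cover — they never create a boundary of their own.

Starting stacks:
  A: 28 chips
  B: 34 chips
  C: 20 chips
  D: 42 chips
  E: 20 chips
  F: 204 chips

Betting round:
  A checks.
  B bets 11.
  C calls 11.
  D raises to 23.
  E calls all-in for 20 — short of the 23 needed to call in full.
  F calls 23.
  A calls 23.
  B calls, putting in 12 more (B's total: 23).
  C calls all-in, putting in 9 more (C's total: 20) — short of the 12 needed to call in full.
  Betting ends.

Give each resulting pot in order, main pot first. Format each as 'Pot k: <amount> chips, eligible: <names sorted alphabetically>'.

Contributions: A=23, B=23, C=20, D=23, E=20, F=23
Pot levels (distinct totals of non-folded players): 20, 23
Layer 1-20: 20 each from A, B, C, D, E, F = 20*6 = 120 chips; eligible A, B, C, D, E, F
Layer 21-23: 3 each from A, B, D, F = 3*4 = 12 chips; eligible A, B, D, F

Pot 1: 120 chips, eligible: A, B, C, D, E, F
Pot 2: 12 chips, eligible: A, B, D, F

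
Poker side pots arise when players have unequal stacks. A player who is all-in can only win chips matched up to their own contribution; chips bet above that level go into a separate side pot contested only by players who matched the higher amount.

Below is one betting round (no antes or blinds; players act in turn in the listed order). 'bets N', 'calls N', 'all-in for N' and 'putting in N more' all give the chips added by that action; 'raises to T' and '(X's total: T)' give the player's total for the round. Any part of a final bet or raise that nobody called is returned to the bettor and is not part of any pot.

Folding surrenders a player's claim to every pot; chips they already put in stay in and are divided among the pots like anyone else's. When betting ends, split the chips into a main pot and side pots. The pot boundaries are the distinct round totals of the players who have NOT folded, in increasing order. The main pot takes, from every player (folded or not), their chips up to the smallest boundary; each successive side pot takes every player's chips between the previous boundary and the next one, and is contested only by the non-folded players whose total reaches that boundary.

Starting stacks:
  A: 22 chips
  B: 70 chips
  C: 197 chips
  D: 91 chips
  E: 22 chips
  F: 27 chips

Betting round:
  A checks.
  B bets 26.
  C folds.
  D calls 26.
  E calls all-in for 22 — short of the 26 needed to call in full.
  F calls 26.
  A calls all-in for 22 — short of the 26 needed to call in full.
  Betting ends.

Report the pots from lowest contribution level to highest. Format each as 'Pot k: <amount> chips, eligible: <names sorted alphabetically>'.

Pot 1: 110 chips, eligible: A, B, D, E, F
Pot 2: 12 chips, eligible: B, D, F

Derivation:
Contributions: A=22, B=26, D=26, E=22, F=26
Folded: C
Pot levels (distinct totals of non-folded players): 22, 26
Layer 1-22: 22 each from A, B, D, E, F = 22*5 = 110 chips; eligible A, B, D, E, F
Layer 23-26: 4 each from B, D, F = 4*3 = 12 chips; eligible B, D, F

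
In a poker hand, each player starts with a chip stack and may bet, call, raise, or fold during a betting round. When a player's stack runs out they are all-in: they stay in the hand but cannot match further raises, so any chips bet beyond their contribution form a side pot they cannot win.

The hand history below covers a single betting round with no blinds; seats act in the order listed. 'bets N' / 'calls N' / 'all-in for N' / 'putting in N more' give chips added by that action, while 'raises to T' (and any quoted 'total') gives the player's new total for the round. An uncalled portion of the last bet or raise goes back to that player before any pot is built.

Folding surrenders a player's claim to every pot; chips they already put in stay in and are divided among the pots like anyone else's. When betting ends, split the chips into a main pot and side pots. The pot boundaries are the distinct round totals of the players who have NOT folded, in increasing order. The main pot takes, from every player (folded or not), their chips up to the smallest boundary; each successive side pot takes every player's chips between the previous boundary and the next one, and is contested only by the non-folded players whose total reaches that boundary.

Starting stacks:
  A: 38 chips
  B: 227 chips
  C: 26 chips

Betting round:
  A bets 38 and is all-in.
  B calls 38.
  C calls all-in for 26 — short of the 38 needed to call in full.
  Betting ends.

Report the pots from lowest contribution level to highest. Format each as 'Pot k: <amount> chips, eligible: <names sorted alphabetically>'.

Pot 1: 78 chips, eligible: A, B, C
Pot 2: 24 chips, eligible: A, B

Derivation:
Contributions: A=38, B=38, C=26
Pot levels (distinct totals of non-folded players): 26, 38
Layer 1-26: 26 each from A, B, C = 26*3 = 78 chips; eligible A, B, C
Layer 27-38: 12 each from A, B = 12*2 = 24 chips; eligible A, B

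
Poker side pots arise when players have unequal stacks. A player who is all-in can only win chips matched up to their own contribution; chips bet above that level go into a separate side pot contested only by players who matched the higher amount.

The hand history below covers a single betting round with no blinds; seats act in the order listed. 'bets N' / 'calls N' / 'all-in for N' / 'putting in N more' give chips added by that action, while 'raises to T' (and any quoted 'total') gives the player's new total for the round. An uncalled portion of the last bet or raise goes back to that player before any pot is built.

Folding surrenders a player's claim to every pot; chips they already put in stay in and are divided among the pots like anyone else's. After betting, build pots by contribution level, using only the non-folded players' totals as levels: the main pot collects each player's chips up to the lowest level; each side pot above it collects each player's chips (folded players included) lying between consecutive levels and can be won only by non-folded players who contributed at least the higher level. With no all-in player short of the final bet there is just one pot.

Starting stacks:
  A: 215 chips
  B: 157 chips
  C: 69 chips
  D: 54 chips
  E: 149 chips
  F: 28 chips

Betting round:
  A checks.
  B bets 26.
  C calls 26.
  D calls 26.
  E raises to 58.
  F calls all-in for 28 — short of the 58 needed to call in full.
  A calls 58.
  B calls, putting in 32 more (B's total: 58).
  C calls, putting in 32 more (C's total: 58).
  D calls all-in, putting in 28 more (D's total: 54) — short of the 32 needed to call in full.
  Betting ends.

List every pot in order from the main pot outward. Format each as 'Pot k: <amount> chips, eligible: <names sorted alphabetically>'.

Pot 1: 168 chips, eligible: A, B, C, D, E, F
Pot 2: 130 chips, eligible: A, B, C, D, E
Pot 3: 16 chips, eligible: A, B, C, E

Derivation:
Contributions: A=58, B=58, C=58, D=54, E=58, F=28
Pot levels (distinct totals of non-folded players): 28, 54, 58
Layer 1-28: 28 each from A, B, C, D, E, F = 28*6 = 168 chips; eligible A, B, C, D, E, F
Layer 29-54: 26 each from A, B, C, D, E = 26*5 = 130 chips; eligible A, B, C, D, E
Layer 55-58: 4 each from A, B, C, E = 4*4 = 16 chips; eligible A, B, C, E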